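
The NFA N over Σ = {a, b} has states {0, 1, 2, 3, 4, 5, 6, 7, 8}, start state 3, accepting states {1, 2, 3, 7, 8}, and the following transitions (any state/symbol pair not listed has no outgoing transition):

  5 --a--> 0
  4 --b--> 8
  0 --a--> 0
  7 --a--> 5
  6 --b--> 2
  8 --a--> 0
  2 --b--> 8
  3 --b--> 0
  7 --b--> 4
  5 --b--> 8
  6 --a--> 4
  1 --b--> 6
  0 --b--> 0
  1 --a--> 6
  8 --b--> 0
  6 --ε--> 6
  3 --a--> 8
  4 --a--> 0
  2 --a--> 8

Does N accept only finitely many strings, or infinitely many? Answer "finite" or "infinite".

The useful states (reachable from 3 and able to reach an accepting state) are {3, 8}.
Restricted to these states the transition graph has no cycle, so every accepting path has bounded length and L is finite.

finite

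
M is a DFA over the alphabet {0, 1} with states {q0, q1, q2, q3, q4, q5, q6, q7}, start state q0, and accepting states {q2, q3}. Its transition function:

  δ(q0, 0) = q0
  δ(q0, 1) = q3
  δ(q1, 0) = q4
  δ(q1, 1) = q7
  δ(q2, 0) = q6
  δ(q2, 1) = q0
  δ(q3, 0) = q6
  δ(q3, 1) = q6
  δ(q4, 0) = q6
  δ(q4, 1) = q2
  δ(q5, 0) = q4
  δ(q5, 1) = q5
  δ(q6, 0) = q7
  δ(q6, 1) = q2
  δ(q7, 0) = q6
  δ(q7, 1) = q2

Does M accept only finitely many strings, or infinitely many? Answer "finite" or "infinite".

State q0 is reachable from the start and can reach an accepting state, and it lies on the cycle q0 → q0.
Traversing that cycle any number of times yields accepted strings of unbounded length, so the language is infinite.

infinite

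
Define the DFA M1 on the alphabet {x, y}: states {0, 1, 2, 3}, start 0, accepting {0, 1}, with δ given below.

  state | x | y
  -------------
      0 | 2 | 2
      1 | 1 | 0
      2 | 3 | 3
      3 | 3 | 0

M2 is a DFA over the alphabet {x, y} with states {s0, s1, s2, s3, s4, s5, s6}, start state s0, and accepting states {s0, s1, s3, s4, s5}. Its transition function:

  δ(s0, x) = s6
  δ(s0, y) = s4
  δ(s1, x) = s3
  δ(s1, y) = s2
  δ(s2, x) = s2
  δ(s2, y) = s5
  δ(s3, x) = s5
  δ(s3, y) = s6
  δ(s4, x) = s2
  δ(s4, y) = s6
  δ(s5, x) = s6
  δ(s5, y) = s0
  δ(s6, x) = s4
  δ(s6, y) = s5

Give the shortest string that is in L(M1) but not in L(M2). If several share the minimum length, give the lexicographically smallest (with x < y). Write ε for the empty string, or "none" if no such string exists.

xxy

The string xxy is accepted by M1 but not by M2.
No shorter string lies in the difference, and xxy is the lexicographically first length-3 string in L(M1) \ L(M2).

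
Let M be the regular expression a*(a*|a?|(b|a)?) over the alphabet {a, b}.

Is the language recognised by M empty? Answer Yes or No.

No

The empty string ε matches the expression, so it belongs to L(M).
Since L(M) contains at least one string, it is not empty.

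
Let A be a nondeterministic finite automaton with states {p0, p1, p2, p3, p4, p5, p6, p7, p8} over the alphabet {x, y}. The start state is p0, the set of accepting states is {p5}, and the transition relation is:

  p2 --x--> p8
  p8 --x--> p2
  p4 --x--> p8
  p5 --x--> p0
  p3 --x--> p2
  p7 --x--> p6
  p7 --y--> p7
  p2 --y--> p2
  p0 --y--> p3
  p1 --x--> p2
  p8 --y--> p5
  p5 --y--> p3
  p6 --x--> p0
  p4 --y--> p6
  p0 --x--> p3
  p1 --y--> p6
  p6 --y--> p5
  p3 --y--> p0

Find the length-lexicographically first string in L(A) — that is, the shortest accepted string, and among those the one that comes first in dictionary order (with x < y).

A breadth-first search from p0 reaches an accepting state first via the path p0 → p3 → p2 → p8 → p5 on input xxxy.
No string of length < 4 is accepted (BFS exhausts all shorter strings without reaching an accepting state), and xxxy is the lexicographically least accepting string of length 4.

xxxy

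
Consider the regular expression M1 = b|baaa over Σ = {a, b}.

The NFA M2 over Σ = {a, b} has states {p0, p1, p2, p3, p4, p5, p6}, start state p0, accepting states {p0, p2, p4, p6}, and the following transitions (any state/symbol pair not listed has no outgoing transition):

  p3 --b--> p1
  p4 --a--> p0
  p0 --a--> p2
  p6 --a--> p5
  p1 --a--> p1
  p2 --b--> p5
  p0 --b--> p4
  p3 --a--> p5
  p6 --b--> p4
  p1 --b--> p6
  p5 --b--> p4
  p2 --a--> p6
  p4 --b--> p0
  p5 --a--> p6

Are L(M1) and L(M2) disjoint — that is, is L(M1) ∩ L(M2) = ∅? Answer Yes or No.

No

The string b is accepted by both M1 and M2.
Hence L(M1) ∩ L(M2) ≠ ∅.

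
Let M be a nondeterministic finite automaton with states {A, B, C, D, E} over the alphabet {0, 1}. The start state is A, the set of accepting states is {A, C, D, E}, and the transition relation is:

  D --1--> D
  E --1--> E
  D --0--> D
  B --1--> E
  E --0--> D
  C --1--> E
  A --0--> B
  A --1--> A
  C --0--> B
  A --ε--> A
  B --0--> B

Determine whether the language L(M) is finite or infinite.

infinite

State A is reachable from the start and can reach an accepting state, and it lies on the cycle A → A.
Traversing that cycle any number of times yields accepted strings of unbounded length, so the language is infinite.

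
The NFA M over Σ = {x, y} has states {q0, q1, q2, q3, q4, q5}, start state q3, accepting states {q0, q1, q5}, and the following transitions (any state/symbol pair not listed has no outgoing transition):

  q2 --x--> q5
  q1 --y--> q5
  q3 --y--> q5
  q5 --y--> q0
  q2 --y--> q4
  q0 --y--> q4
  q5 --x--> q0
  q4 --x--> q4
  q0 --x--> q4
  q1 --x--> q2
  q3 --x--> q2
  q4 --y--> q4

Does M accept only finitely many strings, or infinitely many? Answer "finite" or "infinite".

The useful states (reachable from q3 and able to reach an accepting state) are {q0, q2, q3, q5}.
Restricted to these states the transition graph has no cycle, so every accepting path has bounded length and L is finite.

finite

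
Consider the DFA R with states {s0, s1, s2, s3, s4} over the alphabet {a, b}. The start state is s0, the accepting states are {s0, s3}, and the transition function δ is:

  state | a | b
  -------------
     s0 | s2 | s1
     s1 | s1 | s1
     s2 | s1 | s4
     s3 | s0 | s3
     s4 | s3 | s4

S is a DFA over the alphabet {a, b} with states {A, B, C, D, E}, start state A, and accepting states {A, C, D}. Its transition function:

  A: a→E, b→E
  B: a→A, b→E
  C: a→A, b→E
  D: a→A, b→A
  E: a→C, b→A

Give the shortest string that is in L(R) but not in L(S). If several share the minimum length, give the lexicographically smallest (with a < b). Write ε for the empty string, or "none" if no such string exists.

aba

The string aba is accepted by R but not by S.
No shorter string lies in the difference, and aba is the lexicographically first length-3 string in L(R) \ L(S).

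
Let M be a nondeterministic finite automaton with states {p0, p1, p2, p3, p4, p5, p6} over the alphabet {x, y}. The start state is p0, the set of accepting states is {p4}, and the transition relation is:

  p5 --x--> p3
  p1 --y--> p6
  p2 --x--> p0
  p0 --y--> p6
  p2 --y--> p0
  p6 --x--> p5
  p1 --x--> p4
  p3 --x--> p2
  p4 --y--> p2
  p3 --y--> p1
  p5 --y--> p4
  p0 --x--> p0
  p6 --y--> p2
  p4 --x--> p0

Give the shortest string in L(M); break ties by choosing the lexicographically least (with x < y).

A breadth-first search from p0 reaches an accepting state first via the path p0 → p6 → p5 → p4 on input yxy.
No string of length < 3 is accepted (BFS exhausts all shorter strings without reaching an accepting state), and yxy is the lexicographically least accepting string of length 3.

yxy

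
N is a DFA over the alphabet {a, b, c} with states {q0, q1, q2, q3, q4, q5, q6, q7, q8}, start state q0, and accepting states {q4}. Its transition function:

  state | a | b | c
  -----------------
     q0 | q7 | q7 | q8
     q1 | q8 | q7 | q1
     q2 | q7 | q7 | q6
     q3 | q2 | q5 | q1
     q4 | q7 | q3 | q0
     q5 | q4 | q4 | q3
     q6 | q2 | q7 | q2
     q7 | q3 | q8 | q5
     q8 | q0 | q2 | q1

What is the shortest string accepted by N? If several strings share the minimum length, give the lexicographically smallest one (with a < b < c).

A breadth-first search from q0 reaches an accepting state first via the path q0 → q7 → q5 → q4 on input aca.
No string of length < 3 is accepted (BFS exhausts all shorter strings without reaching an accepting state), and aca is the lexicographically least accepting string of length 3.

aca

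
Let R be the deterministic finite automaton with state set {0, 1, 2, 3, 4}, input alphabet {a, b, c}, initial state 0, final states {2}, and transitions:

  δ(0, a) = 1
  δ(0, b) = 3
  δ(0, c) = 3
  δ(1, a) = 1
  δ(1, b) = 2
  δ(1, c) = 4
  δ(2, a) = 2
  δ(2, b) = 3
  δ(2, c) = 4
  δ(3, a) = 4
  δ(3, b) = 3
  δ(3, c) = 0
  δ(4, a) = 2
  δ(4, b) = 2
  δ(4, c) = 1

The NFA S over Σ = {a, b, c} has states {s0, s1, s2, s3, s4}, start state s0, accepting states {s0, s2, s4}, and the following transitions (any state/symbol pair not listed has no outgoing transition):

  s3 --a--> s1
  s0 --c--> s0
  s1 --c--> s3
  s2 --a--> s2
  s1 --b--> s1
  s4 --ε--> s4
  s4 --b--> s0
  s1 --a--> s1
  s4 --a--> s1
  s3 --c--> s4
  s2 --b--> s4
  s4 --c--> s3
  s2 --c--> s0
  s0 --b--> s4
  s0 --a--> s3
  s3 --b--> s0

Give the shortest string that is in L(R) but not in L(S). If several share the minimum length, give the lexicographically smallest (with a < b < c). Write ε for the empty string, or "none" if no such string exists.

The string aab is accepted by R but not by S.
No shorter string lies in the difference, and aab is the lexicographically first length-3 string in L(R) \ L(S).

aab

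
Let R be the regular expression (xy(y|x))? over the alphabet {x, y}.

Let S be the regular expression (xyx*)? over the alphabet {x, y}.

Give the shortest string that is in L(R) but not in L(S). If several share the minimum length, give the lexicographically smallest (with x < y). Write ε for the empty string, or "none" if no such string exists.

xyy

The string xyy is accepted by R but not by S.
No shorter string lies in the difference, and xyy is the lexicographically first length-3 string in L(R) \ L(S).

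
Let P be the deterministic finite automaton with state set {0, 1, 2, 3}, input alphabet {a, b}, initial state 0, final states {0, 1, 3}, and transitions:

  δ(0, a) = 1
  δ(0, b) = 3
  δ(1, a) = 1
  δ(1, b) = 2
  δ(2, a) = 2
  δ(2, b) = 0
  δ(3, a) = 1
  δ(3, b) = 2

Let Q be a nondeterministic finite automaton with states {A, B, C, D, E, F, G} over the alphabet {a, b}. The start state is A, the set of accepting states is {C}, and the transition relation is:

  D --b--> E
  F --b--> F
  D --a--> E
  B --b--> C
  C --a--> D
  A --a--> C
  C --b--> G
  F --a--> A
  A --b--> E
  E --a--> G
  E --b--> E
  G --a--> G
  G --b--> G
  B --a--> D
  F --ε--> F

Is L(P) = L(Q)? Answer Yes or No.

The empty string ε is accepted by P but rejected by Q.
So L(P) ≠ L(Q).

No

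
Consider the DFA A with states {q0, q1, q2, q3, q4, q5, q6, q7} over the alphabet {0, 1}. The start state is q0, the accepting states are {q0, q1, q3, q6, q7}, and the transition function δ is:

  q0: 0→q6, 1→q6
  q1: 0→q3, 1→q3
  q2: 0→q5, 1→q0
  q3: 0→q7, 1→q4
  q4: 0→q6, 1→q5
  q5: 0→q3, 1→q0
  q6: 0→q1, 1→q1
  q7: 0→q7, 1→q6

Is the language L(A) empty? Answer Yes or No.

No

The empty string ε is accepted: the run q0 ends in the accepting state q0.
Since at least one string is accepted, L(A) is not empty.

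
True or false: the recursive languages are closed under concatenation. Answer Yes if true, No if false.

Yes

For an input of length n, try each of the n+1 split points, running the decider for L₁ on the prefix and the decider for L₂ on the suffix; accept if some split succeeds. Finitely many halting sub-runs, so this decides L₁L₂.
So the recursive languages are closed under concatenation.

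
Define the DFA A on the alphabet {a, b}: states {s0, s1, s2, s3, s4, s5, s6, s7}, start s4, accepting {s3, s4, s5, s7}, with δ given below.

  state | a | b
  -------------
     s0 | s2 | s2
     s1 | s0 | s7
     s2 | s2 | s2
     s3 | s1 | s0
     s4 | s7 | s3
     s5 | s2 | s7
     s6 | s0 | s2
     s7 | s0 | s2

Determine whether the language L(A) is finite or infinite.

The useful states (reachable from s4 and able to reach an accepting state) are {s1, s3, s4, s7}.
Restricted to these states the transition graph has no cycle, so every accepting path has bounded length and L is finite.

finite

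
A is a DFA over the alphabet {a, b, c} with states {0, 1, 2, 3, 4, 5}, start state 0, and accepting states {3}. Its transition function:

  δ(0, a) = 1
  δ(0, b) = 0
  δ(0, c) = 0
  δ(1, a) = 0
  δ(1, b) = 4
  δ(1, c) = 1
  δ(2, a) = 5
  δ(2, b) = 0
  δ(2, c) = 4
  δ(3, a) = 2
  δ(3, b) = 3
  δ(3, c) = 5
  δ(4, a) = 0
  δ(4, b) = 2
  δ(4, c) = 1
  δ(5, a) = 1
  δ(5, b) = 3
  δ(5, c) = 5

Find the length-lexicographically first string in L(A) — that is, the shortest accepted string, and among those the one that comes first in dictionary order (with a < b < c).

A breadth-first search from 0 reaches an accepting state first via the path 0 → 1 → 4 → 2 → 5 → 3 on input abbab.
No string of length < 5 is accepted (BFS exhausts all shorter strings without reaching an accepting state), and abbab is the lexicographically least accepting string of length 5.

abbab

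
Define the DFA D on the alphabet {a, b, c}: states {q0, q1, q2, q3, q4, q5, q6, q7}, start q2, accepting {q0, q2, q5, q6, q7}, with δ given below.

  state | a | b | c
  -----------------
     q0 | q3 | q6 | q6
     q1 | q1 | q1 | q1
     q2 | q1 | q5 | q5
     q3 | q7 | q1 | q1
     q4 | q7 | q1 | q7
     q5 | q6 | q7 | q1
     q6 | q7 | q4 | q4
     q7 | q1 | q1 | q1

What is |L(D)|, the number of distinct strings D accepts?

The useful subgraph on states {q2, q4, q5, q6, q7} is acyclic, so L(D) is finite; the longest accepting path visits 5 useful states, giving maximum string length 4.
Counting accepting paths from q2 by length: 1 of length 0, 2 of length 1, 4 of length 2, 2 of length 3, 8 of length 4. Total 17.

17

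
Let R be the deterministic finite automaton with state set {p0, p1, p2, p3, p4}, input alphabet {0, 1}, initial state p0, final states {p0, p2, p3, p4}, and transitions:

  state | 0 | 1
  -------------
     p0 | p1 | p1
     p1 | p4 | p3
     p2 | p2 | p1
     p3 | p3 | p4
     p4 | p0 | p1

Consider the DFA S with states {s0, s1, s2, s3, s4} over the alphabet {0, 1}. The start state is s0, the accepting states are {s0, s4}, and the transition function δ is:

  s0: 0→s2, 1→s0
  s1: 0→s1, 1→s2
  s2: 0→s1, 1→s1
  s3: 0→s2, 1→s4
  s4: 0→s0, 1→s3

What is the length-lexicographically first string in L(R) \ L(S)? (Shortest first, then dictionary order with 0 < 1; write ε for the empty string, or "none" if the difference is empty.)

00

The string 00 is accepted by R but not by S.
No shorter string lies in the difference, and 00 is the lexicographically first length-2 string in L(R) \ L(S).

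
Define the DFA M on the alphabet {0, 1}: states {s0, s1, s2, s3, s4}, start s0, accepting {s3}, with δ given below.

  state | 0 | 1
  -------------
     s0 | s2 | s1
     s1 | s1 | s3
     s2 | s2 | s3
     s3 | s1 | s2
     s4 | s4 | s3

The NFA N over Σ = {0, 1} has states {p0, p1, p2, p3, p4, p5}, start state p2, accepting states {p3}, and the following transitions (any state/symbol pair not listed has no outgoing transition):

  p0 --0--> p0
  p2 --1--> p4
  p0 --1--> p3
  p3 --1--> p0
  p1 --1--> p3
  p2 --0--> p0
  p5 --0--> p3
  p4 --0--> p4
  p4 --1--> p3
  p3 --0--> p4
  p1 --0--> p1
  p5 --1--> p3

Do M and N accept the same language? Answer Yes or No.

Yes

Exploring the product automaton M × N from the start pair (s0, p2), following both machines on each input symbol, reaches 4 state pairs: (s0, p2), (s2, p0), (s1, p4), (s3, p3).
M accepts in {s3} and N accepts in {p3}. In every reachable pair the two components are either both accepting — (s3, p3) — or both non-accepting, so no string is accepted by exactly one of the machines: L(M) \ L(N) and L(N) \ L(M) are both empty.
Hence every string is accepted by M iff it is accepted by N, and the two languages coincide.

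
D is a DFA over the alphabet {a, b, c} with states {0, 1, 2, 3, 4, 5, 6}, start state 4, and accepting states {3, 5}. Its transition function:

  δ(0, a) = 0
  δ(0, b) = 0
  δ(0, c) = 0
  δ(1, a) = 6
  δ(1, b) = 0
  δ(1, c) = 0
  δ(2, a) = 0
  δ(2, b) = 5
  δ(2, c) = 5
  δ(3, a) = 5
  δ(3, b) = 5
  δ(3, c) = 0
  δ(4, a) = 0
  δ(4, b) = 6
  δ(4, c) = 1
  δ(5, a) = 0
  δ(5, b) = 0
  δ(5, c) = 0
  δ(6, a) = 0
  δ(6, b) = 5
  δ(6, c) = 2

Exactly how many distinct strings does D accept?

The useful subgraph on states {1, 2, 4, 5, 6} is acyclic, so L(D) is finite; the longest accepting path visits 5 useful states, giving maximum string length 4.
Counting accepting paths from 4 by length: 1 of length 2, 3 of length 3, 2 of length 4. Total 6.

6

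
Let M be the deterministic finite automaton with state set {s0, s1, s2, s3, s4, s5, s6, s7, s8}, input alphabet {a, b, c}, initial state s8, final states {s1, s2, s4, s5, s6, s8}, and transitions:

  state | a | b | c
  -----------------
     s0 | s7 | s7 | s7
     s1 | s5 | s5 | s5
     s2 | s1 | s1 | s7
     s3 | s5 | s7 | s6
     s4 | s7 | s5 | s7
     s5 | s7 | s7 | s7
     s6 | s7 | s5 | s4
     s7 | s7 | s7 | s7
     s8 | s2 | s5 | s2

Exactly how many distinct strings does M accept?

The useful subgraph on states {s1, s2, s5, s8} is acyclic, so L(M) is finite; the longest accepting path visits 4 useful states, giving maximum string length 3.
Counting accepting paths from s8 by length: 1 of length 0, 3 of length 1, 4 of length 2, 12 of length 3. Total 20.

20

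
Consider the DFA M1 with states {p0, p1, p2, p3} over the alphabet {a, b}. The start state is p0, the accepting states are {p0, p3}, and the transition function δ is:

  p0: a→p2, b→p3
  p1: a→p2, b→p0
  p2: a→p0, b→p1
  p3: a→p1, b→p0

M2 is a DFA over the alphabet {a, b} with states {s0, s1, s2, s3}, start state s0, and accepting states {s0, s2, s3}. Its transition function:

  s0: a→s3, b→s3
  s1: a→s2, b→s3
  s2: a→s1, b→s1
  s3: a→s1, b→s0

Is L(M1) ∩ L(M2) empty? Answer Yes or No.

The empty string ε is accepted by both M1 and M2.
Hence L(M1) ∩ L(M2) ≠ ∅.

No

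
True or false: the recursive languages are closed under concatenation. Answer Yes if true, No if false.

For an input of length n, try each of the n+1 split points, running the decider for L₁ on the prefix and the decider for L₂ on the suffix; accept if some split succeeds. Finitely many halting sub-runs, so this decides L₁L₂.
So the recursive languages are closed under concatenation.

Yes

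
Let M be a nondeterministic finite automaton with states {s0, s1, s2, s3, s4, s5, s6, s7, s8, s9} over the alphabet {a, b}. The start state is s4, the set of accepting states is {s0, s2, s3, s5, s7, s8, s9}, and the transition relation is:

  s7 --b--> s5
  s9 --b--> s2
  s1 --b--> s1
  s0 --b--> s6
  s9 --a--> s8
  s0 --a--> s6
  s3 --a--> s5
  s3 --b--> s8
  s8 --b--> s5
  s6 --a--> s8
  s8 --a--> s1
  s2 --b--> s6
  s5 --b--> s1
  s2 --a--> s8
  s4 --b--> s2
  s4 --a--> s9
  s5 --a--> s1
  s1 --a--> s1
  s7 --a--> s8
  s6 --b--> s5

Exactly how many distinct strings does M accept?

The useful subgraph on states {s2, s4, s5, s6, s8, s9} is acyclic, so L(M) is finite; the longest accepting path visits 6 useful states, giving maximum string length 5.
Counting accepting paths from s4 by length: 2 of length 1, 3 of length 2, 5 of length 3, 4 of length 4, 1 of length 5. Total 15.

15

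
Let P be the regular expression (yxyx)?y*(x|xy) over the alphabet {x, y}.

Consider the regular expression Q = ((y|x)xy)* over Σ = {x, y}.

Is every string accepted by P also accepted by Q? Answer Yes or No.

No

The string x is in L(P) but not in L(Q).
So L(P) ⊄ L(Q).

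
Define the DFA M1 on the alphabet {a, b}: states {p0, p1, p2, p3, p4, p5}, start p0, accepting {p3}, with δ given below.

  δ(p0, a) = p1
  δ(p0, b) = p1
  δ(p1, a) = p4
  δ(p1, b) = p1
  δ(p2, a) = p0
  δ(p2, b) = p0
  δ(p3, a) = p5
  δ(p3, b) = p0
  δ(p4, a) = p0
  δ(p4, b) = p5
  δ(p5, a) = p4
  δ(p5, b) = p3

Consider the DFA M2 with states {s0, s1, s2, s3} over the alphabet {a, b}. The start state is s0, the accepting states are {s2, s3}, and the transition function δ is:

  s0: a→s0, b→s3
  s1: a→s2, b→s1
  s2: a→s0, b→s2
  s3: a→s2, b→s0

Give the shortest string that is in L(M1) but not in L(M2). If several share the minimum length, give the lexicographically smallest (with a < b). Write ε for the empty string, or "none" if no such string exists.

aabb

The string aabb is accepted by M1 but not by M2.
No shorter string lies in the difference, and aabb is the lexicographically first length-4 string in L(M1) \ L(M2).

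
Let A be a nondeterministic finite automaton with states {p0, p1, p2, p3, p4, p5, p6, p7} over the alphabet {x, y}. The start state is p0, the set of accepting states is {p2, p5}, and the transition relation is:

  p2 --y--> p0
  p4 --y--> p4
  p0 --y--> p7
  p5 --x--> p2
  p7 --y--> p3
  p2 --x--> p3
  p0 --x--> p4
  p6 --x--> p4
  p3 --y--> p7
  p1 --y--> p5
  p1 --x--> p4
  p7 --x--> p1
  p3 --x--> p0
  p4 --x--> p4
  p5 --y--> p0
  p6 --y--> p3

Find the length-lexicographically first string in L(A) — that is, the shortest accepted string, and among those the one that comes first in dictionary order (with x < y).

yxy

A breadth-first search from p0 reaches an accepting state first via the path p0 → p7 → p1 → p5 on input yxy.
No string of length < 3 is accepted (BFS exhausts all shorter strings without reaching an accepting state), and yxy is the lexicographically least accepting string of length 3.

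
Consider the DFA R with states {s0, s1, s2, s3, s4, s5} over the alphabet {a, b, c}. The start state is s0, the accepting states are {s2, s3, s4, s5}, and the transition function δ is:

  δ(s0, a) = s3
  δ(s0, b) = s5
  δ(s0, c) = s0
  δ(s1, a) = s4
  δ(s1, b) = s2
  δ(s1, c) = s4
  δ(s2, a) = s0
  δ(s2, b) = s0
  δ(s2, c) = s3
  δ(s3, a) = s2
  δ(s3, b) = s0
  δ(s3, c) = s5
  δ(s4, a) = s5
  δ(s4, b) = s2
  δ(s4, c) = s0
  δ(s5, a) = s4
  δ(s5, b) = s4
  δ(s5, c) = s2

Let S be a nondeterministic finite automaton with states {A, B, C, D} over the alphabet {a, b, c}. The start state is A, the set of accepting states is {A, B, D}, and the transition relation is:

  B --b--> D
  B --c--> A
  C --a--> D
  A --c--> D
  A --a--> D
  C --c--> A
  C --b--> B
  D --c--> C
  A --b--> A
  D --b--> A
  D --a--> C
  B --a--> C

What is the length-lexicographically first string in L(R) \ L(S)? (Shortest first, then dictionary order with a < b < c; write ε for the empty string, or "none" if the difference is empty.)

aa

The string aa is accepted by R but not by S.
No shorter string lies in the difference, and aa is the lexicographically first length-2 string in L(R) \ L(S).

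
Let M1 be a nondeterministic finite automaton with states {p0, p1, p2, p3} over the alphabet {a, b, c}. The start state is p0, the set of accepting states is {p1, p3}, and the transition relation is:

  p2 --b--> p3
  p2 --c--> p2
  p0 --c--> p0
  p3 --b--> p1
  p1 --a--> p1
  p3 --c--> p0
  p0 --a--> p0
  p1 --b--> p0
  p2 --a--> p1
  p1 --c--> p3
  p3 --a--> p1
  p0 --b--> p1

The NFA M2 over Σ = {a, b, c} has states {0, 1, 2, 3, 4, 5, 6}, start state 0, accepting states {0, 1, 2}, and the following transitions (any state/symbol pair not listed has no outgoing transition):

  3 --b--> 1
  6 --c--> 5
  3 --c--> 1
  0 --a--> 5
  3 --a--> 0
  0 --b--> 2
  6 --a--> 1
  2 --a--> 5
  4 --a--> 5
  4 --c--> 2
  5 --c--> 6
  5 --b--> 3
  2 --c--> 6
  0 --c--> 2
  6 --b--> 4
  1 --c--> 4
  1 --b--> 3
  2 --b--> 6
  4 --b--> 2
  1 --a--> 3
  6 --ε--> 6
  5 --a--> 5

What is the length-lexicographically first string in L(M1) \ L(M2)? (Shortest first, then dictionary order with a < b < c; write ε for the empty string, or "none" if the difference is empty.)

ab

The string ab is accepted by M1 but not by M2.
No shorter string lies in the difference, and ab is the lexicographically first length-2 string in L(M1) \ L(M2).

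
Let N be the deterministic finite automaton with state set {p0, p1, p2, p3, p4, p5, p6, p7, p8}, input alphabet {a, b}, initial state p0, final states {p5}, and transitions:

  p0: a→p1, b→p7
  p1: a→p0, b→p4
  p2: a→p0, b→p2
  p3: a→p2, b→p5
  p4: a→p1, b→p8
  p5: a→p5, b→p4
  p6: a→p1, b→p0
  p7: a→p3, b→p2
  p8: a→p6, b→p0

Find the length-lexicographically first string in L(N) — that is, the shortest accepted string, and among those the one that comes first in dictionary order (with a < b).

A breadth-first search from p0 reaches an accepting state first via the path p0 → p7 → p3 → p5 on input bab.
No string of length < 3 is accepted (BFS exhausts all shorter strings without reaching an accepting state), and bab is the lexicographically least accepting string of length 3.

bab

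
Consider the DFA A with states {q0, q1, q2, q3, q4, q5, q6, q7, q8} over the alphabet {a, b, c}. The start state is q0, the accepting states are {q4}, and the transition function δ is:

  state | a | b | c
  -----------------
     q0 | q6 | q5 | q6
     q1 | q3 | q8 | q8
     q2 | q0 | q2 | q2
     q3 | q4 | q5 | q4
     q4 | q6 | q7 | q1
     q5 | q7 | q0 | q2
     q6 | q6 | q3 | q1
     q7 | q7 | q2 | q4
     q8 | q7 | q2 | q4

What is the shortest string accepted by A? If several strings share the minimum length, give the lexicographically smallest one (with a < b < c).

A breadth-first search from q0 reaches an accepting state first via the path q0 → q6 → q3 → q4 on input aba.
No string of length < 3 is accepted (BFS exhausts all shorter strings without reaching an accepting state), and aba is the lexicographically least accepting string of length 3.

aba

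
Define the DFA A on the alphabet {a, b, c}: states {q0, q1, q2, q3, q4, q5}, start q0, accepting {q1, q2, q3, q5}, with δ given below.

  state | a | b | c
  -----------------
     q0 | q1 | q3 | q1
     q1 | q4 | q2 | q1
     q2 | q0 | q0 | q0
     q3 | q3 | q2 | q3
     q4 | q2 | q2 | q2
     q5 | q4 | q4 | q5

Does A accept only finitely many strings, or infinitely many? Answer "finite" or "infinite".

State q1 is reachable from the start and can reach an accepting state, and it lies on the cycle q1 → q1.
Traversing that cycle any number of times yields accepted strings of unbounded length, so the language is infinite.

infinite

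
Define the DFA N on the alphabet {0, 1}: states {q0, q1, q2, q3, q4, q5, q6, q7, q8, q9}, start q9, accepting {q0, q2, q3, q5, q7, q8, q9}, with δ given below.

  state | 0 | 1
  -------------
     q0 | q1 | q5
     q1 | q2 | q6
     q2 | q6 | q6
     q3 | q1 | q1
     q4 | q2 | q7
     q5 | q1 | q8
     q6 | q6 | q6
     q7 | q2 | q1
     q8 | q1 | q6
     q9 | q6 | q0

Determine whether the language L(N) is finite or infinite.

The useful states (reachable from q9 and able to reach an accepting state) are {q0, q1, q2, q5, q8, q9}.
Restricted to these states the transition graph has no cycle, so every accepting path has bounded length and L is finite.

finite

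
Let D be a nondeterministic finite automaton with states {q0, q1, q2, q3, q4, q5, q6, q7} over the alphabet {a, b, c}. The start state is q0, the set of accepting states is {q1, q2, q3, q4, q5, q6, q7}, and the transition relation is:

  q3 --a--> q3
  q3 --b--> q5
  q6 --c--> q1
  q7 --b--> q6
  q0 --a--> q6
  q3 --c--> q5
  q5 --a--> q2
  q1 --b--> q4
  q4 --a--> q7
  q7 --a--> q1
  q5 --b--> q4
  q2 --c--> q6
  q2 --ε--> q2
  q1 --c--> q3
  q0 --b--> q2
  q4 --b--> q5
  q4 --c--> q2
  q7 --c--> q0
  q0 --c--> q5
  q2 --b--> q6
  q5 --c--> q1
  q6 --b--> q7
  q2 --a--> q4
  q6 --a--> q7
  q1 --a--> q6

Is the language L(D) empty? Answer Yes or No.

No

The string a is accepted: the run q0 → q6 ends in the accepting state q6.
Since at least one string is accepted, L(D) is not empty.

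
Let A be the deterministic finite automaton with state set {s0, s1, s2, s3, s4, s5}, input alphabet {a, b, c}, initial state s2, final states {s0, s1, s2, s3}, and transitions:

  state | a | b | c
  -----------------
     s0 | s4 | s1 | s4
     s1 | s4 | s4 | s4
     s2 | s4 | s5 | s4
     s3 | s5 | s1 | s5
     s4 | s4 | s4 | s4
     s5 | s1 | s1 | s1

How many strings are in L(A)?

4

The useful subgraph on states {s1, s2, s5} is acyclic, so L(A) is finite; the longest accepting path visits 3 useful states, giving maximum string length 2.
Counting accepting paths from s2 by length: 1 of length 0, 3 of length 2. Total 4.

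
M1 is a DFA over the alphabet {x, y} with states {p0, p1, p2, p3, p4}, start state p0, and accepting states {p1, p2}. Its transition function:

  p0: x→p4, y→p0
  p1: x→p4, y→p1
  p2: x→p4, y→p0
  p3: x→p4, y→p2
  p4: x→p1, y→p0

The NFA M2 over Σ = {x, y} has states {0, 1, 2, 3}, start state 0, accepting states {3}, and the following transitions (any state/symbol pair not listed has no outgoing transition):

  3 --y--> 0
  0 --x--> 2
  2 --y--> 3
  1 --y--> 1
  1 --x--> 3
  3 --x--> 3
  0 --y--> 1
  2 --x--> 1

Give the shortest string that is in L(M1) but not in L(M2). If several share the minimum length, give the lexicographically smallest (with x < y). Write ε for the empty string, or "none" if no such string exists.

The string xx is accepted by M1 but not by M2.
No shorter string lies in the difference, and xx is the lexicographically first length-2 string in L(M1) \ L(M2).

xx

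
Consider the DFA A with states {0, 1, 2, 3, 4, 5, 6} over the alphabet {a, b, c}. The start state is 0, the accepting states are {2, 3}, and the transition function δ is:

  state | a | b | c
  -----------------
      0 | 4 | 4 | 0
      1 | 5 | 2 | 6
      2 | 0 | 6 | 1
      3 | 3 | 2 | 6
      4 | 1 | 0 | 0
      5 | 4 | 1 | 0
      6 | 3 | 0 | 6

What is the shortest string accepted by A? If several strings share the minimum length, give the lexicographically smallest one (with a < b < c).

aab

A breadth-first search from 0 reaches an accepting state first via the path 0 → 4 → 1 → 2 on input aab.
No string of length < 3 is accepted (BFS exhausts all shorter strings without reaching an accepting state), and aab is the lexicographically least accepting string of length 3.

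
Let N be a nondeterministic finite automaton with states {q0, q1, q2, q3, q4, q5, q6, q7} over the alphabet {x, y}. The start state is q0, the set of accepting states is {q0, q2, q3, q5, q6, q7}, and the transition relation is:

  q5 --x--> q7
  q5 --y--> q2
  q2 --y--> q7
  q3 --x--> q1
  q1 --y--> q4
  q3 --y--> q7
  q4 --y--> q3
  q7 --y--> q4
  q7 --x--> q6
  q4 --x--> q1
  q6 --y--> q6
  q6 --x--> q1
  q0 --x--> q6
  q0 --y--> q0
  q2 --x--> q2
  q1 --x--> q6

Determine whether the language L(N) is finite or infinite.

infinite

State q0 is reachable from the start and can reach an accepting state, and it lies on the cycle q0 → q0.
Traversing that cycle any number of times yields accepted strings of unbounded length, so the language is infinite.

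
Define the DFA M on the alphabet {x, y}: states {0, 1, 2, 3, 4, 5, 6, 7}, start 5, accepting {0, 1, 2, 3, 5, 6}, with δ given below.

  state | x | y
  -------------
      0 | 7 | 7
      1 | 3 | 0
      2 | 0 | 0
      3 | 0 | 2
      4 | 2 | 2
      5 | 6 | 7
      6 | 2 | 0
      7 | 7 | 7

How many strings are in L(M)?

The useful subgraph on states {0, 2, 5, 6} is acyclic, so L(M) is finite; the longest accepting path visits 4 useful states, giving maximum string length 3.
Counting accepting paths from 5 by length: 1 of length 0, 1 of length 1, 2 of length 2, 2 of length 3. Total 6.

6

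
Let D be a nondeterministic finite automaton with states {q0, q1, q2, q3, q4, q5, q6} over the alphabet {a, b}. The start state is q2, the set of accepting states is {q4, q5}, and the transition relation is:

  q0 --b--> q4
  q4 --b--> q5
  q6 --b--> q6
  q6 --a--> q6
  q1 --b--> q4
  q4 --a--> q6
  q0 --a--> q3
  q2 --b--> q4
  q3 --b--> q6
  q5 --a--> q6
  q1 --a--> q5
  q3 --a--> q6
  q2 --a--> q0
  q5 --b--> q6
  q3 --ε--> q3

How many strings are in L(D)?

4

The useful subgraph on states {q0, q2, q4, q5} is acyclic, so L(D) is finite; the longest accepting path visits 4 useful states, giving maximum string length 3.
Counting accepting paths from q2 by length: 1 of length 1, 2 of length 2, 1 of length 3. Total 4.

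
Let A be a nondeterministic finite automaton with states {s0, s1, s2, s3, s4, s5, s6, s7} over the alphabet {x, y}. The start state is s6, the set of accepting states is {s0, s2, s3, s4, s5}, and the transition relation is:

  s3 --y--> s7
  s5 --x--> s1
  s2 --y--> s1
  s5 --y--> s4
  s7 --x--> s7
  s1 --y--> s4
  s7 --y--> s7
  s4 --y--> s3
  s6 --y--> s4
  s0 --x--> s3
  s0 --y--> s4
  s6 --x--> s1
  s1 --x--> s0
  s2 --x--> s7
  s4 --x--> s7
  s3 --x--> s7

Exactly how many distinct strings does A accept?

The useful subgraph on states {s0, s1, s3, s4, s6} is acyclic, so L(A) is finite; the longest accepting path visits 5 useful states, giving maximum string length 4.
Counting accepting paths from s6 by length: 1 of length 1, 3 of length 2, 3 of length 3, 1 of length 4. Total 8.

8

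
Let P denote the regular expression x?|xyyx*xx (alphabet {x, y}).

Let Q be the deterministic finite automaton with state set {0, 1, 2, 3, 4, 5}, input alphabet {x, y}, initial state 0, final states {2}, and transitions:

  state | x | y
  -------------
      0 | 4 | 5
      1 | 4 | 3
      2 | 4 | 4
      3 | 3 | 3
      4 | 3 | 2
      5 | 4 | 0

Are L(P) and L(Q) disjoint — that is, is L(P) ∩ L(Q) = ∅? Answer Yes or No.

Yes

Converting the expression P to a DFA (subset construction, then merging equivalent states) gives the minimal DFA with states {p0, p1, p2, p3, p4, p5, p6}, start state p0, accepting states {p0, p1, p6} and transitions p0: x→p1, y→p2; p1: x→p2, y→p3; p2: x→p2, y→p2; p3: x→p2, y→p4; p4: x→p5, y→p2; p5: x→p6, y→p2; p6: x→p6, y→p2.
Exploring the product automaton P × Q from the start pair (p0, 0), following both machines on each input symbol, reaches 11 state pairs: (p0, 0), (p1, 4), (p2, 5), (p2, 3), (p3, 2), (p2, 4), (p2, 0), (p4, 4), (p2, 2), (p5, 3), (p6, 3).
P accepts in {p0, p1, p6} and Q accepts in {2}; no reachable pair has both components accepting, so no string drives both machines to acceptance simultaneously and L(P) ∩ L(Q) = ∅.
So no string is accepted by both, and the intersection is empty.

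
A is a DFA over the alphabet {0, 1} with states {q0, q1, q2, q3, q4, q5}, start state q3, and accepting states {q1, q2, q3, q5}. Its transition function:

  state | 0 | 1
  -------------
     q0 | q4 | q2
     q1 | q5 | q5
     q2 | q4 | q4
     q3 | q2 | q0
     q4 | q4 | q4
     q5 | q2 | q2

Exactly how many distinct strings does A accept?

3

The useful subgraph on states {q0, q2, q3} is acyclic, so L(A) is finite; the longest accepting path visits 3 useful states, giving maximum string length 2.
Counting accepting paths from q3 by length: 1 of length 0, 1 of length 1, 1 of length 2. Total 3.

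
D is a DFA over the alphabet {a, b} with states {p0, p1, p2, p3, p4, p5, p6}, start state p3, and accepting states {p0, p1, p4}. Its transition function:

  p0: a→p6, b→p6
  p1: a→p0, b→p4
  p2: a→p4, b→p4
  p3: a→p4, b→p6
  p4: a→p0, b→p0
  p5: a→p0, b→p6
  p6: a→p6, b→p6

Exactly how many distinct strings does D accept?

3

The useful subgraph on states {p0, p3, p4} is acyclic, so L(D) is finite; the longest accepting path visits 3 useful states, giving maximum string length 2.
Counting accepting paths from p3 by length: 1 of length 1, 2 of length 2. Total 3.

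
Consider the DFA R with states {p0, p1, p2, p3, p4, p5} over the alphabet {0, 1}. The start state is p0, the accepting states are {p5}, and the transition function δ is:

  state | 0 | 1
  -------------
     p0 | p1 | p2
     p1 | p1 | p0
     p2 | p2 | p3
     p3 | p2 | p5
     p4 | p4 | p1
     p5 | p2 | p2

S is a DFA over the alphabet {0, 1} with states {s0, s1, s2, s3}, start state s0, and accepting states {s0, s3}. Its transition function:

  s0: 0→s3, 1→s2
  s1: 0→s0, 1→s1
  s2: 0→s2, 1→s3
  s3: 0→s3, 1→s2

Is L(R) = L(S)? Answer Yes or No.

No

The string 111 is accepted by R but rejected by S.
So L(R) ≠ L(S).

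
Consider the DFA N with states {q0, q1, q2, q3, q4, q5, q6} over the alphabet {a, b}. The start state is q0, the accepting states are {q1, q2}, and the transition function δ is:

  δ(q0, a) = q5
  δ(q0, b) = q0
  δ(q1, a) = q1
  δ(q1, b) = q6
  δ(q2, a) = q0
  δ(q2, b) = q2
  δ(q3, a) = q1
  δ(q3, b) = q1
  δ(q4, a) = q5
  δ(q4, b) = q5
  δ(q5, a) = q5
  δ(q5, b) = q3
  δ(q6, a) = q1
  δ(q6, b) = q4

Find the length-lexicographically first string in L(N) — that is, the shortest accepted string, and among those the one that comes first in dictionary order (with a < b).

aba

A breadth-first search from q0 reaches an accepting state first via the path q0 → q5 → q3 → q1 on input aba.
No string of length < 3 is accepted (BFS exhausts all shorter strings without reaching an accepting state), and aba is the lexicographically least accepting string of length 3.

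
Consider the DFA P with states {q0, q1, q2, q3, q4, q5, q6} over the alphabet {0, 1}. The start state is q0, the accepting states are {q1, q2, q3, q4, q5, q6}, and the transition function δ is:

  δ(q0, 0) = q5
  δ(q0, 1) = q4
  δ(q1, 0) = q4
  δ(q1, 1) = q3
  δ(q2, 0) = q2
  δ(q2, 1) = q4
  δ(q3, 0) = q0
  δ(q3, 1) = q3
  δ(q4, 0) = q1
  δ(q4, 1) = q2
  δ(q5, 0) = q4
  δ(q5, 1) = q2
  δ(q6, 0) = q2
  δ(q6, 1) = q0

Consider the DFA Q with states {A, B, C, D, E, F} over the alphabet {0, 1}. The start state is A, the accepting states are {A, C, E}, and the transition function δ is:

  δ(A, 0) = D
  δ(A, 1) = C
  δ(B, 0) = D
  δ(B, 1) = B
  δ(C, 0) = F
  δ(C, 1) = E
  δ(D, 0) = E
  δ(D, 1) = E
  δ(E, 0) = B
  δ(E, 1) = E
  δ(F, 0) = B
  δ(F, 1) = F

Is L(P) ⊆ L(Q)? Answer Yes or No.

The string 0 is in L(P) but not in L(Q).
So L(P) ⊄ L(Q).

No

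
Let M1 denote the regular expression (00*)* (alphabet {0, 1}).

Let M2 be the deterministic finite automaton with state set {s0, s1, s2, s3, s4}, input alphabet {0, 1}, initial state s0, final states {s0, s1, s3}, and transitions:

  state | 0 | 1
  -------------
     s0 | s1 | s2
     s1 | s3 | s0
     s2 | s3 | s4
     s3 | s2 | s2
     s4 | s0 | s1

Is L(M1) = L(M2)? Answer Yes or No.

No

The string 000 is accepted by M1 but rejected by M2.
So L(M1) ≠ L(M2).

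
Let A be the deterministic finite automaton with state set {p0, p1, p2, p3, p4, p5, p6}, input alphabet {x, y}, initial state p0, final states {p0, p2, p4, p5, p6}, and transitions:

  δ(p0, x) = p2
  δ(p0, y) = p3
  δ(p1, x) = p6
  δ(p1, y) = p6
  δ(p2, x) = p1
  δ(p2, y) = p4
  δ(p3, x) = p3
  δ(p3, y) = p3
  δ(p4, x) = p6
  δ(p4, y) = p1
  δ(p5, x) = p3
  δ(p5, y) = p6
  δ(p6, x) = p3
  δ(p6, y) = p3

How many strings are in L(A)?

The useful subgraph on states {p0, p1, p2, p4, p6} is acyclic, so L(A) is finite; the longest accepting path visits 5 useful states, giving maximum string length 4.
Counting accepting paths from p0 by length: 1 of length 0, 1 of length 1, 1 of length 2, 3 of length 3, 2 of length 4. Total 8.

8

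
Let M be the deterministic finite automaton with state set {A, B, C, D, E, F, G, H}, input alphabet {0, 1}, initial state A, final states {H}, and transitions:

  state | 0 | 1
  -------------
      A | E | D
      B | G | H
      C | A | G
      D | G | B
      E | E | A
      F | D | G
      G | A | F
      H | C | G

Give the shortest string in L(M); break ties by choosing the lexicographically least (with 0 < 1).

A breadth-first search from A reaches an accepting state first via the path A → D → B → H on input 111.
No string of length < 3 is accepted (BFS exhausts all shorter strings without reaching an accepting state), and 111 is the lexicographically least accepting string of length 3.

111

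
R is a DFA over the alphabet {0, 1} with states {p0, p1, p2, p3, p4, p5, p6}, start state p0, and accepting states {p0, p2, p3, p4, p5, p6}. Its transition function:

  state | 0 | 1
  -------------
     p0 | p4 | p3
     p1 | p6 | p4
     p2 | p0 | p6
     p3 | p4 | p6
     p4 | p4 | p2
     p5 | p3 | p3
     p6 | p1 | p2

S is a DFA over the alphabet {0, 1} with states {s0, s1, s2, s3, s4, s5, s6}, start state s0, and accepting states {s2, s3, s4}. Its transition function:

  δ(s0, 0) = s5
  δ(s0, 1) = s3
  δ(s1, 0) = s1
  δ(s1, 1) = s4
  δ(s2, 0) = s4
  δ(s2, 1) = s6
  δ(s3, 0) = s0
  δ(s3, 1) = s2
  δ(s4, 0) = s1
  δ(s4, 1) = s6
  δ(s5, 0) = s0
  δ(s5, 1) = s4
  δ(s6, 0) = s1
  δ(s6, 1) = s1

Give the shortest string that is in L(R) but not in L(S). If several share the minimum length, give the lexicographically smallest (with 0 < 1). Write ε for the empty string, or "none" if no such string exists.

ε

The empty string ε is accepted by R but not by S.
Since ε is the unique shortest string, it is the required witness.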